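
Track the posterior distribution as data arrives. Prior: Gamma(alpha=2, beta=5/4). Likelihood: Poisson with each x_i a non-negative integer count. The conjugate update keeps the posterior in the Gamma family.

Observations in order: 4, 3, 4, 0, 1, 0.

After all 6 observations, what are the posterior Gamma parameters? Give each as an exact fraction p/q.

obs 1: x=4 → posterior Gamma(6, 9/4)
obs 2: x=3 → posterior Gamma(9, 13/4)
obs 3: x=4 → posterior Gamma(13, 17/4)
obs 4: x=0 → posterior Gamma(13, 21/4)
obs 5: x=1 → posterior Gamma(14, 25/4)
obs 6: x=0 → posterior Gamma(14, 29/4)

alpha=14, beta=29/4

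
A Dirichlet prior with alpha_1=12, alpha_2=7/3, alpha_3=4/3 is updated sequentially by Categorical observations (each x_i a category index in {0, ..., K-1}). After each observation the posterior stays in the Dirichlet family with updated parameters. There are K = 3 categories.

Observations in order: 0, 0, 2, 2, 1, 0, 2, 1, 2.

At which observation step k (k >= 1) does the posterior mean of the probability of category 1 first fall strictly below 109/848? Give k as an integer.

obs 1: x=0 → posterior Dirichlet(13, 7/3, 4/3)
obs 2: x=0 → posterior Dirichlet(14, 7/3, 4/3)
obs 3: x=2 → posterior Dirichlet(14, 7/3, 7/3)
obs 4: x=2 → posterior Dirichlet(14, 7/3, 10/3)
obs 5: x=1 → posterior Dirichlet(14, 10/3, 10/3)
obs 6: x=0 → posterior Dirichlet(15, 10/3, 10/3)
obs 7: x=2 → posterior Dirichlet(15, 10/3, 13/3)
obs 8: x=1 → posterior Dirichlet(15, 13/3, 13/3)
obs 9: x=2 → posterior Dirichlet(15, 13/3, 16/3)

k = 3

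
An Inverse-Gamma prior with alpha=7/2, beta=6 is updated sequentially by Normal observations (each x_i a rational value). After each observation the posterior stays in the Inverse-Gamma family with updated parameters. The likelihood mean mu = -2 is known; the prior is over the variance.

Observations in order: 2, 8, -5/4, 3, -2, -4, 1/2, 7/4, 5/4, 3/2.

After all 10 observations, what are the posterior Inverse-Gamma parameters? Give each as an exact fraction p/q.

obs 1: x=2 → posterior Inverse-Gamma(4, 14)
obs 2: x=8 → posterior Inverse-Gamma(9/2, 64)
obs 3: x=-5/4 → posterior Inverse-Gamma(5, 2057/32)
obs 4: x=3 → posterior Inverse-Gamma(11/2, 2457/32)
obs 5: x=-2 → posterior Inverse-Gamma(6, 2457/32)
obs 6: x=-4 → posterior Inverse-Gamma(13/2, 2521/32)
obs 7: x=1/2 → posterior Inverse-Gamma(7, 2621/32)
obs 8: x=7/4 → posterior Inverse-Gamma(15/2, 1423/16)
obs 9: x=5/4 → posterior Inverse-Gamma(8, 3015/32)
obs 10: x=3/2 → posterior Inverse-Gamma(17/2, 3211/32)

alpha=17/2, beta=3211/32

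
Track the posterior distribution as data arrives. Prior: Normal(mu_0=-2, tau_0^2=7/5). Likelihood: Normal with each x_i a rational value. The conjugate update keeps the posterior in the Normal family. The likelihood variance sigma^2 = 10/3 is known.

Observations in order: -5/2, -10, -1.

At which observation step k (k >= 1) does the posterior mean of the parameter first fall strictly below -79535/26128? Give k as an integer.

k = 2

obs 1: x=-5/2 → posterior Normal(-305/142, 70/71)
obs 2: x=-10 → posterior Normal(-725/184, 35/46)
obs 3: x=-1 → posterior Normal(-767/226, 70/113)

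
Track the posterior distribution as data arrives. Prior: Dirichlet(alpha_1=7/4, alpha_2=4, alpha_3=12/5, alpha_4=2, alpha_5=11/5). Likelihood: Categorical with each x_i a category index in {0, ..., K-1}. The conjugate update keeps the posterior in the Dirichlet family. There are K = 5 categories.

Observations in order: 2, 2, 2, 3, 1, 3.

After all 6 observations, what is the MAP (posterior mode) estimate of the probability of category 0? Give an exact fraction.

5/89

obs 1: x=2 → posterior Dirichlet(7/4, 4, 17/5, 2, 11/5)
obs 2: x=2 → posterior Dirichlet(7/4, 4, 22/5, 2, 11/5)
obs 3: x=2 → posterior Dirichlet(7/4, 4, 27/5, 2, 11/5)
obs 4: x=3 → posterior Dirichlet(7/4, 4, 27/5, 3, 11/5)
obs 5: x=1 → posterior Dirichlet(7/4, 5, 27/5, 3, 11/5)
obs 6: x=3 → posterior Dirichlet(7/4, 5, 27/5, 4, 11/5)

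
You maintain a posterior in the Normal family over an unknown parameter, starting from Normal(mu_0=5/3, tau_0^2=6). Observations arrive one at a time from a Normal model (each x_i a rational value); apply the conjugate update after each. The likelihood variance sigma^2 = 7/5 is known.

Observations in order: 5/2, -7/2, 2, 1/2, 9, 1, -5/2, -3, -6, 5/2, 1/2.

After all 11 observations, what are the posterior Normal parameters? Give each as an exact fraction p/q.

mu_0=305/1011, tau_0^2=42/337

obs 1: x=5/2 → posterior Normal(260/111, 42/37)
obs 2: x=-7/2 → posterior Normal(-55/201, 42/67)
obs 3: x=2 → posterior Normal(125/291, 42/97)
obs 4: x=1/2 → posterior Normal(170/381, 42/127)
obs 5: x=9 → posterior Normal(980/471, 42/157)
obs 6: x=1 → posterior Normal(1070/561, 42/187)
obs 7: x=-5/2 → posterior Normal(845/651, 6/31)
obs 8: x=-3 → posterior Normal(575/741, 42/247)
obs 9: x=-6 → posterior Normal(35/831, 42/277)
obs 10: x=5/2 → posterior Normal(260/921, 42/307)
obs 11: x=1/2 → posterior Normal(305/1011, 42/337)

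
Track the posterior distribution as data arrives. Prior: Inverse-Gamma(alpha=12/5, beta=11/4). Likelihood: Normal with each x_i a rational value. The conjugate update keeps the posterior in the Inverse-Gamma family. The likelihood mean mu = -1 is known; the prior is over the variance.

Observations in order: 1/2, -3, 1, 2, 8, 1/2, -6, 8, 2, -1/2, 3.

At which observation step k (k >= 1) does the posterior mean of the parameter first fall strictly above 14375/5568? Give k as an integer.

k = 3

obs 1: x=1/2 → posterior Inverse-Gamma(29/10, 31/8)
obs 2: x=-3 → posterior Inverse-Gamma(17/5, 47/8)
obs 3: x=1 → posterior Inverse-Gamma(39/10, 63/8)
obs 4: x=2 → posterior Inverse-Gamma(22/5, 99/8)
obs 5: x=8 → posterior Inverse-Gamma(49/10, 423/8)
obs 6: x=1/2 → posterior Inverse-Gamma(27/5, 54)
obs 7: x=-6 → posterior Inverse-Gamma(59/10, 133/2)
obs 8: x=8 → posterior Inverse-Gamma(32/5, 107)
obs 9: x=2 → posterior Inverse-Gamma(69/10, 223/2)
obs 10: x=-1/2 → posterior Inverse-Gamma(37/5, 893/8)
obs 11: x=3 → posterior Inverse-Gamma(79/10, 957/8)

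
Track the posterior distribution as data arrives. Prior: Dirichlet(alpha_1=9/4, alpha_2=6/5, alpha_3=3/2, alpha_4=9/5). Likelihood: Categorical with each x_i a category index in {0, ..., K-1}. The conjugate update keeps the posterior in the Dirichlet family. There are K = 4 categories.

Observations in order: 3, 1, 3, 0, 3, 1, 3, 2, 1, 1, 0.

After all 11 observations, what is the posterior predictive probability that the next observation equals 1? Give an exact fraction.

104/355

obs 1: x=3 → posterior Dirichlet(9/4, 6/5, 3/2, 14/5)
obs 2: x=1 → posterior Dirichlet(9/4, 11/5, 3/2, 14/5)
obs 3: x=3 → posterior Dirichlet(9/4, 11/5, 3/2, 19/5)
obs 4: x=0 → posterior Dirichlet(13/4, 11/5, 3/2, 19/5)
obs 5: x=3 → posterior Dirichlet(13/4, 11/5, 3/2, 24/5)
obs 6: x=1 → posterior Dirichlet(13/4, 16/5, 3/2, 24/5)
obs 7: x=3 → posterior Dirichlet(13/4, 16/5, 3/2, 29/5)
obs 8: x=2 → posterior Dirichlet(13/4, 16/5, 5/2, 29/5)
obs 9: x=1 → posterior Dirichlet(13/4, 21/5, 5/2, 29/5)
obs 10: x=1 → posterior Dirichlet(13/4, 26/5, 5/2, 29/5)
obs 11: x=0 → posterior Dirichlet(17/4, 26/5, 5/2, 29/5)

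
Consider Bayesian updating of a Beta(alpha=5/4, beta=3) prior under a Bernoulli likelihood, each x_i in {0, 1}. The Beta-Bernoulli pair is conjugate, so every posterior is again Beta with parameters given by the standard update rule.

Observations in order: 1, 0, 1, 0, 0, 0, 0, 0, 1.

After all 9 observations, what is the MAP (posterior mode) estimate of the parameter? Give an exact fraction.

obs 1: x=1 → posterior Beta(9/4, 3)
obs 2: x=0 → posterior Beta(9/4, 4)
obs 3: x=1 → posterior Beta(13/4, 4)
obs 4: x=0 → posterior Beta(13/4, 5)
obs 5: x=0 → posterior Beta(13/4, 6)
obs 6: x=0 → posterior Beta(13/4, 7)
obs 7: x=0 → posterior Beta(13/4, 8)
obs 8: x=0 → posterior Beta(13/4, 9)
obs 9: x=1 → posterior Beta(17/4, 9)

13/45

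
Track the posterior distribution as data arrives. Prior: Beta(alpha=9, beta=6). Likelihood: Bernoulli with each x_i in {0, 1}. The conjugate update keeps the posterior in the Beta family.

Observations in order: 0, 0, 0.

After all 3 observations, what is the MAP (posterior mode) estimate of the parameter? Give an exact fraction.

obs 1: x=0 → posterior Beta(9, 7)
obs 2: x=0 → posterior Beta(9, 8)
obs 3: x=0 → posterior Beta(9, 9)

1/2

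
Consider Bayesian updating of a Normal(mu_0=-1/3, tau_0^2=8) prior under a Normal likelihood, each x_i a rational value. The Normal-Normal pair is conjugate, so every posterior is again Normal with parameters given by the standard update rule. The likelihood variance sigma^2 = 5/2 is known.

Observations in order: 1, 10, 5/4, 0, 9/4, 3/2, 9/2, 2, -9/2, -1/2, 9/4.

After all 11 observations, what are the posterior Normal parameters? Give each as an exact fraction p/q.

obs 1: x=1 → posterior Normal(43/63, 40/21)
obs 2: x=10 → posterior Normal(523/111, 40/37)
obs 3: x=5/4 → posterior Normal(11/3, 40/53)
obs 4: x=0 → posterior Normal(583/207, 40/69)
obs 5: x=9/4 → posterior Normal(691/255, 8/17)
obs 6: x=3/2 → posterior Normal(763/303, 40/101)
obs 7: x=9/2 → posterior Normal(979/351, 40/117)
obs 8: x=2 → posterior Normal(1075/399, 40/133)
obs 9: x=-9/2 → posterior Normal(859/447, 40/149)
obs 10: x=-1/2 → posterior Normal(167/99, 8/33)
obs 11: x=9/4 → posterior Normal(943/543, 40/181)

mu_0=943/543, tau_0^2=40/181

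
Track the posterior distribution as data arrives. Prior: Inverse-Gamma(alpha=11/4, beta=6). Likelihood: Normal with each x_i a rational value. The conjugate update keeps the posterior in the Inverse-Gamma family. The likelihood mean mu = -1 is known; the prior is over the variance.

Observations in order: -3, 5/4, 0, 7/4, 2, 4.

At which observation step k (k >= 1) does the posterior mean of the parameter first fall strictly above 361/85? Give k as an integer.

k = 5

obs 1: x=-3 → posterior Inverse-Gamma(13/4, 8)
obs 2: x=5/4 → posterior Inverse-Gamma(15/4, 337/32)
obs 3: x=0 → posterior Inverse-Gamma(17/4, 353/32)
obs 4: x=7/4 → posterior Inverse-Gamma(19/4, 237/16)
obs 5: x=2 → posterior Inverse-Gamma(21/4, 309/16)
obs 6: x=4 → posterior Inverse-Gamma(23/4, 509/16)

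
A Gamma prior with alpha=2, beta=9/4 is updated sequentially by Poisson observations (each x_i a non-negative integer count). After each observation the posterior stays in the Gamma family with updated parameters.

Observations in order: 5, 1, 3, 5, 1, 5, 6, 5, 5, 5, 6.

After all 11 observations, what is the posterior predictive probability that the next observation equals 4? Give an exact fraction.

obs 1: x=5 → posterior Gamma(7, 13/4)
obs 2: x=1 → posterior Gamma(8, 17/4)
obs 3: x=3 → posterior Gamma(11, 21/4)
obs 4: x=5 → posterior Gamma(16, 25/4)
obs 5: x=1 → posterior Gamma(17, 29/4)
obs 6: x=5 → posterior Gamma(22, 33/4)
obs 7: x=6 → posterior Gamma(28, 37/4)
obs 8: x=5 → posterior Gamma(33, 41/4)
obs 9: x=5 → posterior Gamma(38, 45/4)
obs 10: x=5 → posterior Gamma(43, 49/4)
obs 11: x=6 → posterior Gamma(49, 53/4)

213937018058315846393729356478999197247578707705580375912816316101336834579478959017522284800/1151774212286581261302104858871473797729409641869624858598472641306844001437957553978477996057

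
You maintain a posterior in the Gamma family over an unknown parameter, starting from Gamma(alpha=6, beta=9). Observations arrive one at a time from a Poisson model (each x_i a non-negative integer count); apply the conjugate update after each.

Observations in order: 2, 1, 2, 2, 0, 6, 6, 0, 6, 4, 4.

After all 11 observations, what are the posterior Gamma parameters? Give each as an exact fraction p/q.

obs 1: x=2 → posterior Gamma(8, 10)
obs 2: x=1 → posterior Gamma(9, 11)
obs 3: x=2 → posterior Gamma(11, 12)
obs 4: x=2 → posterior Gamma(13, 13)
obs 5: x=0 → posterior Gamma(13, 14)
obs 6: x=6 → posterior Gamma(19, 15)
obs 7: x=6 → posterior Gamma(25, 16)
obs 8: x=0 → posterior Gamma(25, 17)
obs 9: x=6 → posterior Gamma(31, 18)
obs 10: x=4 → posterior Gamma(35, 19)
obs 11: x=4 → posterior Gamma(39, 20)

alpha=39, beta=20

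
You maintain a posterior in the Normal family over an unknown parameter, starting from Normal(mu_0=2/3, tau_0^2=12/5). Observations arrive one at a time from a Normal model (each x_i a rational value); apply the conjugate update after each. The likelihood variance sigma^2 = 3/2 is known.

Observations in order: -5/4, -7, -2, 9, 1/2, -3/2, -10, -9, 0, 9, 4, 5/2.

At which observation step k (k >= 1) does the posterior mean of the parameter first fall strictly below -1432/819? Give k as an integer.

obs 1: x=-5/4 → posterior Normal(-20/39, 12/13)
obs 2: x=-7 → posterior Normal(-188/63, 4/7)
obs 3: x=-2 → posterior Normal(-236/87, 12/29)
obs 4: x=9 → posterior Normal(-20/111, 12/37)
obs 5: x=1/2 → posterior Normal(-8/135, 4/15)
obs 6: x=-3/2 → posterior Normal(-44/159, 12/53)
obs 7: x=-10 → posterior Normal(-284/183, 12/61)
obs 8: x=-9 → posterior Normal(-500/207, 4/23)
obs 9: x=0 → posterior Normal(-500/231, 12/77)
obs 10: x=9 → posterior Normal(-284/255, 12/85)
obs 11: x=4 → posterior Normal(-188/279, 4/31)
obs 12: x=5/2 → posterior Normal(-128/303, 12/101)

k = 2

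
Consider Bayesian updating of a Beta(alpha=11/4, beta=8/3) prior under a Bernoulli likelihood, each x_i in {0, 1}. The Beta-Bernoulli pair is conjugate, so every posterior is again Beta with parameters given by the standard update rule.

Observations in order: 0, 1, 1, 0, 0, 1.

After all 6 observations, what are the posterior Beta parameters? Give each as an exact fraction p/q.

obs 1: x=0 → posterior Beta(11/4, 11/3)
obs 2: x=1 → posterior Beta(15/4, 11/3)
obs 3: x=1 → posterior Beta(19/4, 11/3)
obs 4: x=0 → posterior Beta(19/4, 14/3)
obs 5: x=0 → posterior Beta(19/4, 17/3)
obs 6: x=1 → posterior Beta(23/4, 17/3)

alpha=23/4, beta=17/3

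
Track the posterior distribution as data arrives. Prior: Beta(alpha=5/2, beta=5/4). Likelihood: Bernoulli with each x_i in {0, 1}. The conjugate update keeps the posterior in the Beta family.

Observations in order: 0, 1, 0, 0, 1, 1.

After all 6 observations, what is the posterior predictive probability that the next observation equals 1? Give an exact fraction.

22/39

obs 1: x=0 → posterior Beta(5/2, 9/4)
obs 2: x=1 → posterior Beta(7/2, 9/4)
obs 3: x=0 → posterior Beta(7/2, 13/4)
obs 4: x=0 → posterior Beta(7/2, 17/4)
obs 5: x=1 → posterior Beta(9/2, 17/4)
obs 6: x=1 → posterior Beta(11/2, 17/4)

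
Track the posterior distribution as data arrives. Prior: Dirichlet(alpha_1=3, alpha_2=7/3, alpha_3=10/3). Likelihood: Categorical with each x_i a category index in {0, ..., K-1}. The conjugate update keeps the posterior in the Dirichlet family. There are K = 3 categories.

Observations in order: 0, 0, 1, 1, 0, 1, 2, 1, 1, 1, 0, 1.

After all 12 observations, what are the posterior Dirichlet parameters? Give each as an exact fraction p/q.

obs 1: x=0 → posterior Dirichlet(4, 7/3, 10/3)
obs 2: x=0 → posterior Dirichlet(5, 7/3, 10/3)
obs 3: x=1 → posterior Dirichlet(5, 10/3, 10/3)
obs 4: x=1 → posterior Dirichlet(5, 13/3, 10/3)
obs 5: x=0 → posterior Dirichlet(6, 13/3, 10/3)
obs 6: x=1 → posterior Dirichlet(6, 16/3, 10/3)
obs 7: x=2 → posterior Dirichlet(6, 16/3, 13/3)
obs 8: x=1 → posterior Dirichlet(6, 19/3, 13/3)
obs 9: x=1 → posterior Dirichlet(6, 22/3, 13/3)
obs 10: x=1 → posterior Dirichlet(6, 25/3, 13/3)
obs 11: x=0 → posterior Dirichlet(7, 25/3, 13/3)
obs 12: x=1 → posterior Dirichlet(7, 28/3, 13/3)

alpha_1=7, alpha_2=28/3, alpha_3=13/3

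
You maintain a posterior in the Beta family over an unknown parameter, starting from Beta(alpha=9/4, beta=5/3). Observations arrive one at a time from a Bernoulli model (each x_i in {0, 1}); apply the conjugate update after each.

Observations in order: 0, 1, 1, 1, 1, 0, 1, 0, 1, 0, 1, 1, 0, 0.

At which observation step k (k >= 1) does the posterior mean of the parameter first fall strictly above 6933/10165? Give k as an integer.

obs 1: x=0 → posterior Beta(9/4, 8/3)
obs 2: x=1 → posterior Beta(13/4, 8/3)
obs 3: x=1 → posterior Beta(17/4, 8/3)
obs 4: x=1 → posterior Beta(21/4, 8/3)
obs 5: x=1 → posterior Beta(25/4, 8/3)
obs 6: x=0 → posterior Beta(25/4, 11/3)
obs 7: x=1 → posterior Beta(29/4, 11/3)
obs 8: x=0 → posterior Beta(29/4, 14/3)
obs 9: x=1 → posterior Beta(33/4, 14/3)
obs 10: x=0 → posterior Beta(33/4, 17/3)
obs 11: x=1 → posterior Beta(37/4, 17/3)
obs 12: x=1 → posterior Beta(41/4, 17/3)
obs 13: x=0 → posterior Beta(41/4, 20/3)
obs 14: x=0 → posterior Beta(41/4, 23/3)

k = 5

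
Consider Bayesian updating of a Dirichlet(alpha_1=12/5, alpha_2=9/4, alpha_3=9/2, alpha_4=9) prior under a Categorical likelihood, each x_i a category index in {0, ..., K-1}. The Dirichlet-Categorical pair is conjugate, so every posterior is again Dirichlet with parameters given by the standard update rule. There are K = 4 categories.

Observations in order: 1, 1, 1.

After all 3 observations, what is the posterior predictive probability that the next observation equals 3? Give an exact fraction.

20/47

obs 1: x=1 → posterior Dirichlet(12/5, 13/4, 9/2, 9)
obs 2: x=1 → posterior Dirichlet(12/5, 17/4, 9/2, 9)
obs 3: x=1 → posterior Dirichlet(12/5, 21/4, 9/2, 9)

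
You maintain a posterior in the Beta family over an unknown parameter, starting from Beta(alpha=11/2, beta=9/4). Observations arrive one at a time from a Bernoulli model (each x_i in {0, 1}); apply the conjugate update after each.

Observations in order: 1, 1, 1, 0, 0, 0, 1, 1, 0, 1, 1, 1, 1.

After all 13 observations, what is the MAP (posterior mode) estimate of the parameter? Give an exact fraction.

obs 1: x=1 → posterior Beta(13/2, 9/4)
obs 2: x=1 → posterior Beta(15/2, 9/4)
obs 3: x=1 → posterior Beta(17/2, 9/4)
obs 4: x=0 → posterior Beta(17/2, 13/4)
obs 5: x=0 → posterior Beta(17/2, 17/4)
obs 6: x=0 → posterior Beta(17/2, 21/4)
obs 7: x=1 → posterior Beta(19/2, 21/4)
obs 8: x=1 → posterior Beta(21/2, 21/4)
obs 9: x=0 → posterior Beta(21/2, 25/4)
obs 10: x=1 → posterior Beta(23/2, 25/4)
obs 11: x=1 → posterior Beta(25/2, 25/4)
obs 12: x=1 → posterior Beta(27/2, 25/4)
obs 13: x=1 → posterior Beta(29/2, 25/4)

18/25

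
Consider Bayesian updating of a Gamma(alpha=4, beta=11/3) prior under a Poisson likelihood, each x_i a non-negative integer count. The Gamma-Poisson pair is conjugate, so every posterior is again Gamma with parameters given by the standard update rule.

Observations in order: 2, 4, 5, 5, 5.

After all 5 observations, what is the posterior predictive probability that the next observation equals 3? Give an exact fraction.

obs 1: x=2 → posterior Gamma(6, 14/3)
obs 2: x=4 → posterior Gamma(10, 17/3)
obs 3: x=5 → posterior Gamma(15, 20/3)
obs 4: x=5 → posterior Gamma(20, 23/3)
obs 5: x=5 → posterior Gamma(25, 26/3)

18699213224879240331544898151015618969600/88540901833145211536614766025207452637361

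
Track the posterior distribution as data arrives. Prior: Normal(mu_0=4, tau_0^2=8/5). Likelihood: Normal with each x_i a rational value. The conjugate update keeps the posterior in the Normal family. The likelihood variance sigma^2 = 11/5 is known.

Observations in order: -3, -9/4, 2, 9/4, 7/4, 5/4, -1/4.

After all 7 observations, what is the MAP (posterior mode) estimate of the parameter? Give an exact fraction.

58/67

obs 1: x=-3 → posterior Normal(20/19, 88/95)
obs 2: x=-9/4 → posterior Normal(2/27, 88/135)
obs 3: x=2 → posterior Normal(18/35, 88/175)
obs 4: x=9/4 → posterior Normal(36/43, 88/215)
obs 5: x=7/4 → posterior Normal(50/51, 88/255)
obs 6: x=5/4 → posterior Normal(60/59, 88/295)
obs 7: x=-1/4 → posterior Normal(58/67, 88/335)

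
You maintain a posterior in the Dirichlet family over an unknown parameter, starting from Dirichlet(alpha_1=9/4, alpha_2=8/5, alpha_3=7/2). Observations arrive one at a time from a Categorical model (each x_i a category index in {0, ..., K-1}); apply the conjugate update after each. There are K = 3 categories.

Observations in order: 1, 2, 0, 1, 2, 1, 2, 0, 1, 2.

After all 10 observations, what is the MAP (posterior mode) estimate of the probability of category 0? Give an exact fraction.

obs 1: x=1 → posterior Dirichlet(9/4, 13/5, 7/2)
obs 2: x=2 → posterior Dirichlet(9/4, 13/5, 9/2)
obs 3: x=0 → posterior Dirichlet(13/4, 13/5, 9/2)
obs 4: x=1 → posterior Dirichlet(13/4, 18/5, 9/2)
obs 5: x=2 → posterior Dirichlet(13/4, 18/5, 11/2)
obs 6: x=1 → posterior Dirichlet(13/4, 23/5, 11/2)
obs 7: x=2 → posterior Dirichlet(13/4, 23/5, 13/2)
obs 8: x=0 → posterior Dirichlet(17/4, 23/5, 13/2)
obs 9: x=1 → posterior Dirichlet(17/4, 28/5, 13/2)
obs 10: x=2 → posterior Dirichlet(17/4, 28/5, 15/2)

65/287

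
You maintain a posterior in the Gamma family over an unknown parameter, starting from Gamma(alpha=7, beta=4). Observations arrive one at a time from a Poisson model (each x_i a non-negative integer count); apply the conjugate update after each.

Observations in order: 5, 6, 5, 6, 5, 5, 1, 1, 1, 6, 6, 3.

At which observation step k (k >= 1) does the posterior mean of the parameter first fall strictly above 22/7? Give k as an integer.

k = 3

obs 1: x=5 → posterior Gamma(12, 5)
obs 2: x=6 → posterior Gamma(18, 6)
obs 3: x=5 → posterior Gamma(23, 7)
obs 4: x=6 → posterior Gamma(29, 8)
obs 5: x=5 → posterior Gamma(34, 9)
obs 6: x=5 → posterior Gamma(39, 10)
obs 7: x=1 → posterior Gamma(40, 11)
obs 8: x=1 → posterior Gamma(41, 12)
obs 9: x=1 → posterior Gamma(42, 13)
obs 10: x=6 → posterior Gamma(48, 14)
obs 11: x=6 → posterior Gamma(54, 15)
obs 12: x=3 → posterior Gamma(57, 16)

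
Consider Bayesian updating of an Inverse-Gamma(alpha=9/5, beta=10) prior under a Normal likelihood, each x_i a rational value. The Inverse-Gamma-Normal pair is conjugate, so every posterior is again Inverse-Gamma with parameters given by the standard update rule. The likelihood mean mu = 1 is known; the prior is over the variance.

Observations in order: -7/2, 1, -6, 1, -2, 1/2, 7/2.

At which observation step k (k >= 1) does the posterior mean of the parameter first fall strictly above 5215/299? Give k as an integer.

obs 1: x=-7/2 → posterior Inverse-Gamma(23/10, 161/8)
obs 2: x=1 → posterior Inverse-Gamma(14/5, 161/8)
obs 3: x=-6 → posterior Inverse-Gamma(33/10, 357/8)
obs 4: x=1 → posterior Inverse-Gamma(19/5, 357/8)
obs 5: x=-2 → posterior Inverse-Gamma(43/10, 393/8)
obs 6: x=1/2 → posterior Inverse-Gamma(24/5, 197/4)
obs 7: x=7/2 → posterior Inverse-Gamma(53/10, 419/8)

k = 3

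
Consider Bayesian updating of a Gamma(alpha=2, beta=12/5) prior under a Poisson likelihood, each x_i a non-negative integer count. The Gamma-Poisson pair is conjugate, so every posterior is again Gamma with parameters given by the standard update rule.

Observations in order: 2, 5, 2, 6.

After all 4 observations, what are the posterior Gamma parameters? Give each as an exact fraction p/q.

alpha=17, beta=32/5

obs 1: x=2 → posterior Gamma(4, 17/5)
obs 2: x=5 → posterior Gamma(9, 22/5)
obs 3: x=2 → posterior Gamma(11, 27/5)
obs 4: x=6 → posterior Gamma(17, 32/5)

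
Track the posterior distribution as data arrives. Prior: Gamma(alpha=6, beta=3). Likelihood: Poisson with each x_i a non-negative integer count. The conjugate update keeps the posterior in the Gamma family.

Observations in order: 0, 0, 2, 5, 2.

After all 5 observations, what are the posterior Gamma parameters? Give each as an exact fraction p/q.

alpha=15, beta=8

obs 1: x=0 → posterior Gamma(6, 4)
obs 2: x=0 → posterior Gamma(6, 5)
obs 3: x=2 → posterior Gamma(8, 6)
obs 4: x=5 → posterior Gamma(13, 7)
obs 5: x=2 → posterior Gamma(15, 8)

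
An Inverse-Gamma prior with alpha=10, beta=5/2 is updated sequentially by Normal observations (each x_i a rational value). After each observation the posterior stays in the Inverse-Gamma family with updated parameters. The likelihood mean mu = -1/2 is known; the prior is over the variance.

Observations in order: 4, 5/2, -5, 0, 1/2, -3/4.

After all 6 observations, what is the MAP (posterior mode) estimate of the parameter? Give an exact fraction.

obs 1: x=4 → posterior Inverse-Gamma(21/2, 101/8)
obs 2: x=5/2 → posterior Inverse-Gamma(11, 137/8)
obs 3: x=-5 → posterior Inverse-Gamma(23/2, 109/4)
obs 4: x=0 → posterior Inverse-Gamma(12, 219/8)
obs 5: x=1/2 → posterior Inverse-Gamma(25/2, 223/8)
obs 6: x=-3/4 → posterior Inverse-Gamma(13, 893/32)

893/448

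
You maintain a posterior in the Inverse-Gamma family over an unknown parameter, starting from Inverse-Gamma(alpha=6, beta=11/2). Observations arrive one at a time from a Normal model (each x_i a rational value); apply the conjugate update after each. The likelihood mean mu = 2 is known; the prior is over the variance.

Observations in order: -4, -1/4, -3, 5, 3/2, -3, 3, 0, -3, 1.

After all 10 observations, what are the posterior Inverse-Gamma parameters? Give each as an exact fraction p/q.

obs 1: x=-4 → posterior Inverse-Gamma(13/2, 47/2)
obs 2: x=-1/4 → posterior Inverse-Gamma(7, 833/32)
obs 3: x=-3 → posterior Inverse-Gamma(15/2, 1233/32)
obs 4: x=5 → posterior Inverse-Gamma(8, 1377/32)
obs 5: x=3/2 → posterior Inverse-Gamma(17/2, 1381/32)
obs 6: x=-3 → posterior Inverse-Gamma(9, 1781/32)
obs 7: x=3 → posterior Inverse-Gamma(19/2, 1797/32)
obs 8: x=0 → posterior Inverse-Gamma(10, 1861/32)
obs 9: x=-3 → posterior Inverse-Gamma(21/2, 2261/32)
obs 10: x=1 → posterior Inverse-Gamma(11, 2277/32)

alpha=11, beta=2277/32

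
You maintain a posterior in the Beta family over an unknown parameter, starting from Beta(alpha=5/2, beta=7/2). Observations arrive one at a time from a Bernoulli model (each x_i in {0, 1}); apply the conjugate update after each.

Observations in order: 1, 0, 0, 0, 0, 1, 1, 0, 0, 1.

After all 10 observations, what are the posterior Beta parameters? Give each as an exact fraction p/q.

obs 1: x=1 → posterior Beta(7/2, 7/2)
obs 2: x=0 → posterior Beta(7/2, 9/2)
obs 3: x=0 → posterior Beta(7/2, 11/2)
obs 4: x=0 → posterior Beta(7/2, 13/2)
obs 5: x=0 → posterior Beta(7/2, 15/2)
obs 6: x=1 → posterior Beta(9/2, 15/2)
obs 7: x=1 → posterior Beta(11/2, 15/2)
obs 8: x=0 → posterior Beta(11/2, 17/2)
obs 9: x=0 → posterior Beta(11/2, 19/2)
obs 10: x=1 → posterior Beta(13/2, 19/2)

alpha=13/2, beta=19/2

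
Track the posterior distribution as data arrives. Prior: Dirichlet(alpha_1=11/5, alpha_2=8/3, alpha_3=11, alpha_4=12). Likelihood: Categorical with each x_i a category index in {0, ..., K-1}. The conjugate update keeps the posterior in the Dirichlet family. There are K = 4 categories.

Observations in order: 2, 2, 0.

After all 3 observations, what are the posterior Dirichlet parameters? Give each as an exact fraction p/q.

obs 1: x=2 → posterior Dirichlet(11/5, 8/3, 12, 12)
obs 2: x=2 → posterior Dirichlet(11/5, 8/3, 13, 12)
obs 3: x=0 → posterior Dirichlet(16/5, 8/3, 13, 12)

alpha_1=16/5, alpha_2=8/3, alpha_3=13, alpha_4=12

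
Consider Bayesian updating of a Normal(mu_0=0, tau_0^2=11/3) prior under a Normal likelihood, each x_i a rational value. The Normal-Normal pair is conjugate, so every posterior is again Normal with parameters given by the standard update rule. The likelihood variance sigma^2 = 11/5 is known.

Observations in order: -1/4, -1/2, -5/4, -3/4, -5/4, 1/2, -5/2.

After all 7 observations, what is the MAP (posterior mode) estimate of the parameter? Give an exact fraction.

-15/19

obs 1: x=-1/4 → posterior Normal(-5/32, 11/8)
obs 2: x=-1/2 → posterior Normal(-15/52, 11/13)
obs 3: x=-5/4 → posterior Normal(-5/9, 11/18)
obs 4: x=-3/4 → posterior Normal(-55/92, 11/23)
obs 5: x=-5/4 → posterior Normal(-5/7, 11/28)
obs 6: x=1/2 → posterior Normal(-35/66, 1/3)
obs 7: x=-5/2 → posterior Normal(-15/19, 11/38)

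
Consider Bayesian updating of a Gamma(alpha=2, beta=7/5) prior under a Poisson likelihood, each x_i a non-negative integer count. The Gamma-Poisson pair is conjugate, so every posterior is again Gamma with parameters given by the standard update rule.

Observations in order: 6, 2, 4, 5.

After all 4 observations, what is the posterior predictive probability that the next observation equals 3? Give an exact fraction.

obs 1: x=6 → posterior Gamma(8, 12/5)
obs 2: x=2 → posterior Gamma(10, 17/5)
obs 3: x=4 → posterior Gamma(14, 22/5)
obs 4: x=5 → posterior Gamma(19, 27/5)

130509815986198033967619435549375/649037107316853453566312041152512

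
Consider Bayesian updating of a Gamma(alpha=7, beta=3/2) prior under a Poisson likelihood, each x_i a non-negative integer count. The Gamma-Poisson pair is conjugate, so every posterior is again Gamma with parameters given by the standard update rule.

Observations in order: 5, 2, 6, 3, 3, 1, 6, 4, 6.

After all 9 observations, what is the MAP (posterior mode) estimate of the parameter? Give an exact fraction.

4

obs 1: x=5 → posterior Gamma(12, 5/2)
obs 2: x=2 → posterior Gamma(14, 7/2)
obs 3: x=6 → posterior Gamma(20, 9/2)
obs 4: x=3 → posterior Gamma(23, 11/2)
obs 5: x=3 → posterior Gamma(26, 13/2)
obs 6: x=1 → posterior Gamma(27, 15/2)
obs 7: x=6 → posterior Gamma(33, 17/2)
obs 8: x=4 → posterior Gamma(37, 19/2)
obs 9: x=6 → posterior Gamma(43, 21/2)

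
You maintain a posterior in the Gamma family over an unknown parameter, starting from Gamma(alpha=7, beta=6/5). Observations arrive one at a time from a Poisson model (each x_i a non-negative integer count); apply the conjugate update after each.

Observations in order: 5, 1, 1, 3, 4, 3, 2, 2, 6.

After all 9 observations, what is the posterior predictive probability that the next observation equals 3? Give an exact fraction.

363777790455506904563091556630365869189209813531969106008906875/1721071717579622493784912542702149211654675620762146571615731712

obs 1: x=5 → posterior Gamma(12, 11/5)
obs 2: x=1 → posterior Gamma(13, 16/5)
obs 3: x=1 → posterior Gamma(14, 21/5)
obs 4: x=3 → posterior Gamma(17, 26/5)
obs 5: x=4 → posterior Gamma(21, 31/5)
obs 6: x=3 → posterior Gamma(24, 36/5)
obs 7: x=2 → posterior Gamma(26, 41/5)
obs 8: x=2 → posterior Gamma(28, 46/5)
obs 9: x=6 → posterior Gamma(34, 51/5)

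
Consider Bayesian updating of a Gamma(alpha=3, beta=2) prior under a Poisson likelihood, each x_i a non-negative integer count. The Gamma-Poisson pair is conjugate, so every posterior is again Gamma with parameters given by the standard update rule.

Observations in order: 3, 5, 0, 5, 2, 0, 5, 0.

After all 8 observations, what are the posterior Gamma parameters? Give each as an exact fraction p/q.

obs 1: x=3 → posterior Gamma(6, 3)
obs 2: x=5 → posterior Gamma(11, 4)
obs 3: x=0 → posterior Gamma(11, 5)
obs 4: x=5 → posterior Gamma(16, 6)
obs 5: x=2 → posterior Gamma(18, 7)
obs 6: x=0 → posterior Gamma(18, 8)
obs 7: x=5 → posterior Gamma(23, 9)
obs 8: x=0 → posterior Gamma(23, 10)

alpha=23, beta=10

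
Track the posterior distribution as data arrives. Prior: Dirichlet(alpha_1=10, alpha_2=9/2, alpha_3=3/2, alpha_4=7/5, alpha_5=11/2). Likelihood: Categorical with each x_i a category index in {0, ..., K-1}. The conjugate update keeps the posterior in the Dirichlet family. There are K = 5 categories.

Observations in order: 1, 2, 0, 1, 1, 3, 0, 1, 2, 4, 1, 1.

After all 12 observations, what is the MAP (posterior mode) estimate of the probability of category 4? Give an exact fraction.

55/299

obs 1: x=1 → posterior Dirichlet(10, 11/2, 3/2, 7/5, 11/2)
obs 2: x=2 → posterior Dirichlet(10, 11/2, 5/2, 7/5, 11/2)
obs 3: x=0 → posterior Dirichlet(11, 11/2, 5/2, 7/5, 11/2)
obs 4: x=1 → posterior Dirichlet(11, 13/2, 5/2, 7/5, 11/2)
obs 5: x=1 → posterior Dirichlet(11, 15/2, 5/2, 7/5, 11/2)
obs 6: x=3 → posterior Dirichlet(11, 15/2, 5/2, 12/5, 11/2)
obs 7: x=0 → posterior Dirichlet(12, 15/2, 5/2, 12/5, 11/2)
obs 8: x=1 → posterior Dirichlet(12, 17/2, 5/2, 12/5, 11/2)
obs 9: x=2 → posterior Dirichlet(12, 17/2, 7/2, 12/5, 11/2)
obs 10: x=4 → posterior Dirichlet(12, 17/2, 7/2, 12/5, 13/2)
obs 11: x=1 → posterior Dirichlet(12, 19/2, 7/2, 12/5, 13/2)
obs 12: x=1 → posterior Dirichlet(12, 21/2, 7/2, 12/5, 13/2)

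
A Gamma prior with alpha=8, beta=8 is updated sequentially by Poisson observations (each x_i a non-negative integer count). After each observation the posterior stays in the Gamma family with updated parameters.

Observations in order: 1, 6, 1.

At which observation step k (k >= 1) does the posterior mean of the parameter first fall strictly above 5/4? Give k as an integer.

obs 1: x=1 → posterior Gamma(9, 9)
obs 2: x=6 → posterior Gamma(15, 10)
obs 3: x=1 → posterior Gamma(16, 11)

k = 2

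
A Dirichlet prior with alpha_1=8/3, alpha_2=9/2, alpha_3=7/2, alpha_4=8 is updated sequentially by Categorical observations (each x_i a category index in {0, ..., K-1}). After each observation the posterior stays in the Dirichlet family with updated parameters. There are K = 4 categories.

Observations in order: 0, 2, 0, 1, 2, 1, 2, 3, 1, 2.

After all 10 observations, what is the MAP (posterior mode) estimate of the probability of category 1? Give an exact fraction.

39/148

obs 1: x=0 → posterior Dirichlet(11/3, 9/2, 7/2, 8)
obs 2: x=2 → posterior Dirichlet(11/3, 9/2, 9/2, 8)
obs 3: x=0 → posterior Dirichlet(14/3, 9/2, 9/2, 8)
obs 4: x=1 → posterior Dirichlet(14/3, 11/2, 9/2, 8)
obs 5: x=2 → posterior Dirichlet(14/3, 11/2, 11/2, 8)
obs 6: x=1 → posterior Dirichlet(14/3, 13/2, 11/2, 8)
obs 7: x=2 → posterior Dirichlet(14/3, 13/2, 13/2, 8)
obs 8: x=3 → posterior Dirichlet(14/3, 13/2, 13/2, 9)
obs 9: x=1 → posterior Dirichlet(14/3, 15/2, 13/2, 9)
obs 10: x=2 → posterior Dirichlet(14/3, 15/2, 15/2, 9)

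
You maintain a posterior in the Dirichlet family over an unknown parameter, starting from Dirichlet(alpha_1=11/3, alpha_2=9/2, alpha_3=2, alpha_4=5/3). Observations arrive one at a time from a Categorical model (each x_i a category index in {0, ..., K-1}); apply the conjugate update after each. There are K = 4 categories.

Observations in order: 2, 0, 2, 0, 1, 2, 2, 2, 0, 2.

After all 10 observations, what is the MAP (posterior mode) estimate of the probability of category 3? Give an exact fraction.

obs 1: x=2 → posterior Dirichlet(11/3, 9/2, 3, 5/3)
obs 2: x=0 → posterior Dirichlet(14/3, 9/2, 3, 5/3)
obs 3: x=2 → posterior Dirichlet(14/3, 9/2, 4, 5/3)
obs 4: x=0 → posterior Dirichlet(17/3, 9/2, 4, 5/3)
obs 5: x=1 → posterior Dirichlet(17/3, 11/2, 4, 5/3)
obs 6: x=2 → posterior Dirichlet(17/3, 11/2, 5, 5/3)
obs 7: x=2 → posterior Dirichlet(17/3, 11/2, 6, 5/3)
obs 8: x=2 → posterior Dirichlet(17/3, 11/2, 7, 5/3)
obs 9: x=0 → posterior Dirichlet(20/3, 11/2, 7, 5/3)
obs 10: x=2 → posterior Dirichlet(20/3, 11/2, 8, 5/3)

4/107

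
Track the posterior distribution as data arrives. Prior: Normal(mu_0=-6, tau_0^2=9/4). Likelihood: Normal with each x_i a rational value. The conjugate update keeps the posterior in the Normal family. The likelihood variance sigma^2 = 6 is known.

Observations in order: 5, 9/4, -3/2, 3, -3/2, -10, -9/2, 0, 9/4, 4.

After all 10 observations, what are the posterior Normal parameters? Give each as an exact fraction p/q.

obs 1: x=5 → posterior Normal(-3, 18/11)
obs 2: x=9/4 → posterior Normal(-15/8, 9/7)
obs 3: x=-3/2 → posterior Normal(-123/68, 18/17)
obs 4: x=3 → posterior Normal(-87/80, 9/10)
obs 5: x=-3/2 → posterior Normal(-105/92, 18/23)
obs 6: x=-10 → posterior Normal(-225/104, 9/13)
obs 7: x=-9/2 → posterior Normal(-279/116, 18/29)
obs 8: x=0 → posterior Normal(-279/128, 9/16)
obs 9: x=9/4 → posterior Normal(-9/5, 18/35)
obs 10: x=4 → posterior Normal(-51/38, 9/19)

mu_0=-51/38, tau_0^2=9/19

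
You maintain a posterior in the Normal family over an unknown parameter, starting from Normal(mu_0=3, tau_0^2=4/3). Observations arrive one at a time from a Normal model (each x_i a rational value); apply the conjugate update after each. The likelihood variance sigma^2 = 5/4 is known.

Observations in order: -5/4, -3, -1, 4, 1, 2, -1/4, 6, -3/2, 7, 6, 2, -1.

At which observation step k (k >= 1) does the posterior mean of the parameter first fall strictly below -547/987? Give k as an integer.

k = 3

obs 1: x=-5/4 → posterior Normal(25/31, 20/31)
obs 2: x=-3 → posterior Normal(-23/47, 20/47)
obs 3: x=-1 → posterior Normal(-13/21, 20/63)
obs 4: x=4 → posterior Normal(25/79, 20/79)
obs 5: x=1 → posterior Normal(41/95, 4/19)
obs 6: x=2 → posterior Normal(73/111, 20/111)
obs 7: x=-1/4 → posterior Normal(69/127, 20/127)
obs 8: x=6 → posterior Normal(15/13, 20/143)
obs 9: x=-3/2 → posterior Normal(47/53, 20/159)
obs 10: x=7 → posterior Normal(253/175, 4/35)
obs 11: x=6 → posterior Normal(349/191, 20/191)
obs 12: x=2 → posterior Normal(127/69, 20/207)
obs 13: x=-1 → posterior Normal(365/223, 20/223)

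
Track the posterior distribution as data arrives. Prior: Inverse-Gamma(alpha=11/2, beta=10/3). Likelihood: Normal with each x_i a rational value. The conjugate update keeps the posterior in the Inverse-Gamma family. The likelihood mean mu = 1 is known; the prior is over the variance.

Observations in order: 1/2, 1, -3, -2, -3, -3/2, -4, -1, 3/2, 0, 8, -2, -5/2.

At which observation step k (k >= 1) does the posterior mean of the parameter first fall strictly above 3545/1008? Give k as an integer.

obs 1: x=1/2 → posterior Inverse-Gamma(6, 83/24)
obs 2: x=1 → posterior Inverse-Gamma(13/2, 83/24)
obs 3: x=-3 → posterior Inverse-Gamma(7, 275/24)
obs 4: x=-2 → posterior Inverse-Gamma(15/2, 383/24)
obs 5: x=-3 → posterior Inverse-Gamma(8, 575/24)
obs 6: x=-3/2 → posterior Inverse-Gamma(17/2, 325/12)
obs 7: x=-4 → posterior Inverse-Gamma(9, 475/12)
obs 8: x=-1 → posterior Inverse-Gamma(19/2, 499/12)
obs 9: x=3/2 → posterior Inverse-Gamma(10, 1001/24)
obs 10: x=0 → posterior Inverse-Gamma(21/2, 1013/24)
obs 11: x=8 → posterior Inverse-Gamma(11, 1601/24)
obs 12: x=-2 → posterior Inverse-Gamma(23/2, 1709/24)
obs 13: x=-5/2 → posterior Inverse-Gamma(12, 232/3)

k = 6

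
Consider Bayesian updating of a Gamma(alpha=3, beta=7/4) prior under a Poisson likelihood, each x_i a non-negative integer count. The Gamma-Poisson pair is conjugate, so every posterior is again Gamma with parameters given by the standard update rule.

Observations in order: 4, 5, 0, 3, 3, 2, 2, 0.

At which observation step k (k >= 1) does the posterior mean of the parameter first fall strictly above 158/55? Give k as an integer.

obs 1: x=4 → posterior Gamma(7, 11/4)
obs 2: x=5 → posterior Gamma(12, 15/4)
obs 3: x=0 → posterior Gamma(12, 19/4)
obs 4: x=3 → posterior Gamma(15, 23/4)
obs 5: x=3 → posterior Gamma(18, 27/4)
obs 6: x=2 → posterior Gamma(20, 31/4)
obs 7: x=2 → posterior Gamma(22, 35/4)
obs 8: x=0 → posterior Gamma(22, 39/4)

k = 2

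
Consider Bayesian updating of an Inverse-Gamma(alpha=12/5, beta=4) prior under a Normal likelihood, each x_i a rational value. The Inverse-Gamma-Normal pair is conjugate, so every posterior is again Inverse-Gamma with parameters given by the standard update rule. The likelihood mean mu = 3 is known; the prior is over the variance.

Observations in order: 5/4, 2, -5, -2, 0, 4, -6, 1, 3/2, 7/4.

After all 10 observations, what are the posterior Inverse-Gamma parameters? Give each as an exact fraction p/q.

obs 1: x=5/4 → posterior Inverse-Gamma(29/10, 177/32)
obs 2: x=2 → posterior Inverse-Gamma(17/5, 193/32)
obs 3: x=-5 → posterior Inverse-Gamma(39/10, 1217/32)
obs 4: x=-2 → posterior Inverse-Gamma(22/5, 1617/32)
obs 5: x=0 → posterior Inverse-Gamma(49/10, 1761/32)
obs 6: x=4 → posterior Inverse-Gamma(27/5, 1777/32)
obs 7: x=-6 → posterior Inverse-Gamma(59/10, 3073/32)
obs 8: x=1 → posterior Inverse-Gamma(32/5, 3137/32)
obs 9: x=3/2 → posterior Inverse-Gamma(69/10, 3173/32)
obs 10: x=7/4 → posterior Inverse-Gamma(37/5, 1599/16)

alpha=37/5, beta=1599/16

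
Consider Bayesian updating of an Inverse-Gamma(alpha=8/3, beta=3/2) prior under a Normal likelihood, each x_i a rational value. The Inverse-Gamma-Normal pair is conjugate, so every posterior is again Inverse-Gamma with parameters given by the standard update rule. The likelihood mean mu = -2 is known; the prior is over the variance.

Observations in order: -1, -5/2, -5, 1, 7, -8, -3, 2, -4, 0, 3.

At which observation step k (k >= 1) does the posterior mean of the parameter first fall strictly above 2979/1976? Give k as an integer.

k = 3

obs 1: x=-1 → posterior Inverse-Gamma(19/6, 2)
obs 2: x=-5/2 → posterior Inverse-Gamma(11/3, 17/8)
obs 3: x=-5 → posterior Inverse-Gamma(25/6, 53/8)
obs 4: x=1 → posterior Inverse-Gamma(14/3, 89/8)
obs 5: x=7 → posterior Inverse-Gamma(31/6, 413/8)
obs 6: x=-8 → posterior Inverse-Gamma(17/3, 557/8)
obs 7: x=-3 → posterior Inverse-Gamma(37/6, 561/8)
obs 8: x=2 → posterior Inverse-Gamma(20/3, 625/8)
obs 9: x=-4 → posterior Inverse-Gamma(43/6, 641/8)
obs 10: x=0 → posterior Inverse-Gamma(23/3, 657/8)
obs 11: x=3 → posterior Inverse-Gamma(49/6, 757/8)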